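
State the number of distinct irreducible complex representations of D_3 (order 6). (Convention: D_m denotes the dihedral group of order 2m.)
3

Details: The number of irreducible complex representations of a finite group equals its number of conjugacy classes. D_3 has 3 conjugacy classes ((n+3)/2 for n odd), so D_3 (order 6) has exactly 3 irreducible complex representations.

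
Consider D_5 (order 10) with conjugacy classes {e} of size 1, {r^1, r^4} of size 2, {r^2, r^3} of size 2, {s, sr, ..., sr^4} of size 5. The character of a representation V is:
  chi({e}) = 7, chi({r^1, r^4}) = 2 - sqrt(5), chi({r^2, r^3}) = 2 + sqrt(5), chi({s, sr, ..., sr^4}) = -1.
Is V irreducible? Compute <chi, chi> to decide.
Not irreducible (reducible): <chi, chi> = 9 > 1.

Explanation: <chi, chi> = (1/|G|) sum_C |C| * |chi(C)|^2 = (1/10)[1*|7|^2 + 2*|2 - sqrt(5)|^2 + 2*|2 + sqrt(5)|^2 + 5*|-1|^2]
  = (1/10)[(49) + (18 - 8*sqrt(5)) + (8*sqrt(5) + 18) + (5)] = 90/10 = 9.
A character is irreducible iff <chi, chi> = 1, so this representation is reducible.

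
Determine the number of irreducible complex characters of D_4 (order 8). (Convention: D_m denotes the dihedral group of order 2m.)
5

Justification: The number of irreducible complex representations of a finite group equals its number of conjugacy classes. D_4 has 5 conjugacy classes (n/2 + 3 for n even), so D_4 (order 8) has exactly 5 irreducible complex representations.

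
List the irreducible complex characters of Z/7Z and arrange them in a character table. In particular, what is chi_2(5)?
Character table of Z/7Z (irreps indexed chi_0,...,chi_6 with chi_k(m) = zeta_7^(k*m), zeta_7 = exp(2*pi*i/7)):
  irrep \ class  {0} (size 1)  {1} (size 1)    {2} (size 1)    {3} (size 1)    {4} (size 1)    {5} (size 1)    {6} (size 1)  
  chi_0          1             1               1               1               1               1               1             
  chi_1          1             exp(2*I*pi/7)   exp(4*I*pi/7)   exp(6*I*pi/7)   exp(-6*I*pi/7)  exp(-4*I*pi/7)  exp(-2*I*pi/7)
  chi_2          1             exp(4*I*pi/7)   exp(-6*I*pi/7)  exp(-2*I*pi/7)  exp(2*I*pi/7)   exp(6*I*pi/7)   exp(-4*I*pi/7)
  chi_3          1             exp(6*I*pi/7)   exp(-2*I*pi/7)  exp(4*I*pi/7)   exp(-4*I*pi/7)  exp(2*I*pi/7)   exp(-6*I*pi/7)
  chi_4          1             exp(-6*I*pi/7)  exp(2*I*pi/7)   exp(-4*I*pi/7)  exp(4*I*pi/7)   exp(-2*I*pi/7)  exp(6*I*pi/7) 
  chi_5          1             exp(-4*I*pi/7)  exp(6*I*pi/7)   exp(2*I*pi/7)   exp(-2*I*pi/7)  exp(-6*I*pi/7)  exp(4*I*pi/7) 
  chi_6          1             exp(-2*I*pi/7)  exp(-4*I*pi/7)  exp(-6*I*pi/7)  exp(6*I*pi/7)   exp(4*I*pi/7)   exp(2*I*pi/7) 

Spot check: chi_2(5) = zeta_7^(2*5) = zeta_7^10 = exp(6*I*pi/7).

Justification: Z/7Z is abelian, so all 7 irreducible complex representations are 1-dimensional. They are given by chi_k(m) = zeta_7^(k*m) for k = 0,...,6. Row orthogonality: sum_m chi_k(m) conj(chi_l(m)) = 7 * [k = l].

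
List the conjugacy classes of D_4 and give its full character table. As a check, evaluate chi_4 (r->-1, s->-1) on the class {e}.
Conjugacy classes: {e} of size 1, {r^2} of size 1, {r^1, r^3} of size 2, {s, sr^2, ...} of size 2, {sr, sr^3, ...} of size 2.
Character table:
  irrep \ class              {e} (size 1)  {r^2} (size 1)  {r^1, r^3} (size 2)  {s, sr^2, ...} (size 2)  {sr, sr^3, ...} (size 2)
  chi_1 (triv)               1             1               1                    1                        1                       
  chi_2 (sign: r->1, s->-1)  1             1               1                    -1                       -1                      
  chi_3 (r->-1, s->1)        1             1               -1                   1                        -1                      
  chi_4 (r->-1, s->-1)       1             1               -1                   -1                       1                       
  chi_5 (2d, j=1)            2             -2              0                    0                        0                       

Spot check: chi_4 (r->-1, s->-1) on {e} = 1.

Why: D_4 has order 2*4 = 8 with 5 conjugacy classes, hence 5 irreducibles. Sum of squared dims 1 + 1 + 1 + 1 + 4 = 8 = |G|. Linear characters come from the abelianisation; the 2-dimensional irreps have character r^k -> 2*cos(2*pi*j*k/4), reflections -> 0.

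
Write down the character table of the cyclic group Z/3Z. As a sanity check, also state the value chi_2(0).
Character table of Z/3Z (irreps indexed chi_0,...,chi_2 with chi_k(m) = zeta_3^(k*m), zeta_3 = exp(2*pi*i/3)):
  irrep \ class  {0} (size 1)  {1} (size 1)    {2} (size 1)  
  chi_0          1             1               1             
  chi_1          1             exp(2*I*pi/3)   exp(-2*I*pi/3)
  chi_2          1             exp(-2*I*pi/3)  exp(2*I*pi/3) 

Spot check: chi_2(0) = zeta_3^(2*0) = zeta_3^0 = 1.

Explanation: Z/3Z is abelian, so all 3 irreducible complex representations are 1-dimensional. They are given by chi_k(m) = zeta_3^(k*m) for k = 0,...,2. Row orthogonality: sum_m chi_k(m) conj(chi_l(m)) = 3 * [k = l].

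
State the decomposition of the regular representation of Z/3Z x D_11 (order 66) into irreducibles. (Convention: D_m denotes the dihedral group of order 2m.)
Each irreducible V_i of dimension d_i appears with multiplicity d_i, i.e. rho_reg = (direct sum over all irreducibles V_i) d_i V_i. The irreducible dimensions for Z/3Z x D_11 are 1, 1, 1, 1, 1, 1, 2, 2, 2, 2, 2, 2, 2, 2, 2, 2, 2, 2, 2, 2, 2: 6 irreducibles of dimension 1, each with multiplicity 1; 15 irreducibles of dimension 2, each with multiplicity 2. Total dimension 6*1*1 + 15*2*2 = 66 = |G|.

Details: General theorem: in the regular representation of a finite group G, each irreducible appears with multiplicity equal to its dimension. Check: dim(rho_reg) = sum d_i^2 = 1 + 1 + 1 + 1 + 1 + 1 + 4 + 4 + 4 + 4 + 4 + 4 + 4 + 4 + 4 + 4 + 4 + 4 + 4 + 4 + 4 = 66 = |G|.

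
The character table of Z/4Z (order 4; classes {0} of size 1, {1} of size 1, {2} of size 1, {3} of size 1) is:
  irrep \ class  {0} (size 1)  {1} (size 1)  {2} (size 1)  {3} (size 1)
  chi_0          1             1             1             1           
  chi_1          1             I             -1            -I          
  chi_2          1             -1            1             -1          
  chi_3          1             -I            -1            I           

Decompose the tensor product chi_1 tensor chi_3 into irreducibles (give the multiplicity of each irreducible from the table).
chi_1 tensor chi_3 = chi_0 (all other irreducibles have multiplicity 0).

Reasoning: The character of a tensor product is the pointwise product (chi_1 * chi_3)(C) = chi_1(C) * chi_3(C):
  {0}: (1)*(1), {1}: (I)*(-I), {2}: (-1)*(-1), {3}: (-I)*(I)
so (chi_1 * chi_3) takes values
  {0} -> 1, {1} -> 1, {2} -> 1, {3} -> 1.
Now take the inner product of this character with each irreducible chi from the table, <chi_1*chi_3, chi> = (1/4) sum_C |C| (chi_1*chi_3)(C) conj(chi(C)):
  <chi_1*chi_3, chi_0> = (1/4)[1*(1)*conj(1) + 1*(1)*conj(1) + 1*(1)*conj(1) + 1*(1)*conj(1)]
      = (1/4)[(1) + (1) + (1) + (1)] = 4/4 = 1
  <chi_1*chi_3, chi_1> = (1/4)[1*(1)*conj(1) + 1*(1)*conj(I) + 1*(1)*conj(-1) + 1*(1)*conj(-I)]
      = (1/4)[(1) + (-I) + (-1) + (I)] = 0/4 = 0
  <chi_1*chi_3, chi_2> = (1/4)[1*(1)*conj(1) + 1*(1)*conj(-1) + 1*(1)*conj(1) + 1*(1)*conj(-1)]
      = (1/4)[(1) + (-1) + (1) + (-1)] = 0/4 = 0
  <chi_1*chi_3, chi_3> = (1/4)[1*(1)*conj(1) + 1*(1)*conj(-I) + 1*(1)*conj(-1) + 1*(1)*conj(I)]
      = (1/4)[(1) + (I) + (-1) + (-I)] = 0/4 = 0
(Exp terms are combined using exp(i*s)*conj(exp(i*t)) = exp(i*(s-t)), and sums of them are collapsed using the identity that for every m > 1 the m distinct m-th roots of unity sum to 0, e.g. 1 + exp(2*I*pi/3) + exp(-2*I*pi/3) = 0.)
Hence the multiplicities are chi_0: 1. Dimension check: dim(chi_1)*dim(chi_3) = 1*1 = 1 and sum (mult * dim) = 1*1 = 1.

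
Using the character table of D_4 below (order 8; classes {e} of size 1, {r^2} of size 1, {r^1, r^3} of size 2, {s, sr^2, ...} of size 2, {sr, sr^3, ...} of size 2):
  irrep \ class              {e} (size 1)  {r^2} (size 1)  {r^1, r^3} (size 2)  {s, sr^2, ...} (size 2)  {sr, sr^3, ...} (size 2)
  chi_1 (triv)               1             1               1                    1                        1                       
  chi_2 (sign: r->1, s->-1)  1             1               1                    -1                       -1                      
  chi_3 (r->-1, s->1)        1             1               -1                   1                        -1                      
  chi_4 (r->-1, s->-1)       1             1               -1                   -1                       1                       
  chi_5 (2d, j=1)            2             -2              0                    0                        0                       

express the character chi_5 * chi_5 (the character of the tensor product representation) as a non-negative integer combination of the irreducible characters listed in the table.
chi_5 tensor chi_5 = chi_1 + chi_2 + chi_3 + chi_4 (all other irreducibles have multiplicity 0).

Details: The character of a tensor product is the pointwise product (chi_5 * chi_5)(C) = chi_5(C) * chi_5(C):
  {e}: (2)*(2), {r^2}: (-2)*(-2), {r^1, r^3}: (0)*(0), {s, sr^2, ...}: (0)*(0), {sr, sr^3, ...}: (0)*(0)
so (chi_5 * chi_5) takes values
  {e} -> 4, {r^2} -> 4, {r^1, r^3} -> 0, {s, sr^2, ...} -> 0, {sr, sr^3, ...} -> 0.
Now take the inner product of this character with each irreducible chi from the table, <chi_5*chi_5, chi> = (1/8) sum_C |C| (chi_5*chi_5)(C) conj(chi(C)):
  <chi_5*chi_5, chi_1> = (1/8)[1*(4)*conj(1) + 1*(4)*conj(1) + 2*(0)*conj(1) + 2*(0)*conj(1) + 2*(0)*conj(1)]
      = (1/8)[(4) + (4) + (0) + (0) + (0)] = 8/8 = 1
  <chi_5*chi_5, chi_2> = (1/8)[1*(4)*conj(1) + 1*(4)*conj(1) + 2*(0)*conj(1) + 2*(0)*conj(-1) + 2*(0)*conj(-1)]
      = (1/8)[(4) + (4) + (0) + (0) + (0)] = 8/8 = 1
  <chi_5*chi_5, chi_3> = (1/8)[1*(4)*conj(1) + 1*(4)*conj(1) + 2*(0)*conj(-1) + 2*(0)*conj(1) + 2*(0)*conj(-1)]
      = (1/8)[(4) + (4) + (0) + (0) + (0)] = 8/8 = 1
  <chi_5*chi_5, chi_4> = (1/8)[1*(4)*conj(1) + 1*(4)*conj(1) + 2*(0)*conj(-1) + 2*(0)*conj(-1) + 2*(0)*conj(1)]
      = (1/8)[(4) + (4) + (0) + (0) + (0)] = 8/8 = 1
  <chi_5*chi_5, chi_5> = (1/8)[1*(4)*conj(2) + 1*(4)*conj(-2) + 2*(0)*conj(0) + 2*(0)*conj(0) + 2*(0)*conj(0)]
      = (1/8)[(8) + (-8) + (0) + (0) + (0)] = 0/8 = 0
Hence the multiplicities are chi_1: 1, chi_2: 1, chi_3: 1, chi_4: 1. Dimension check: dim(chi_5)*dim(chi_5) = 2*2 = 4 and sum (mult * dim) = 1*1 + 1*1 + 1*1 + 1*1 = 4.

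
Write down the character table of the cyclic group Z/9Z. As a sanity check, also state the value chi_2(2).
Character table of Z/9Z (irreps indexed chi_0,...,chi_8 with chi_k(m) = zeta_9^(k*m), zeta_9 = exp(2*pi*i/9)):
  irrep \ class  {0} (size 1)  {1} (size 1)    {2} (size 1)    {3} (size 1)    {4} (size 1)    {5} (size 1)    {6} (size 1)    {7} (size 1)    {8} (size 1)  
  chi_0          1             1               1               1               1               1               1               1               1             
  chi_1          1             exp(2*I*pi/9)   exp(4*I*pi/9)   exp(2*I*pi/3)   exp(8*I*pi/9)   exp(-8*I*pi/9)  exp(-2*I*pi/3)  exp(-4*I*pi/9)  exp(-2*I*pi/9)
  chi_2          1             exp(4*I*pi/9)   exp(8*I*pi/9)   exp(-2*I*pi/3)  exp(-2*I*pi/9)  exp(2*I*pi/9)   exp(2*I*pi/3)   exp(-8*I*pi/9)  exp(-4*I*pi/9)
  chi_3          1             exp(2*I*pi/3)   exp(-2*I*pi/3)  1               exp(2*I*pi/3)   exp(-2*I*pi/3)  1               exp(2*I*pi/3)   exp(-2*I*pi/3)
  chi_4          1             exp(8*I*pi/9)   exp(-2*I*pi/9)  exp(2*I*pi/3)   exp(-4*I*pi/9)  exp(4*I*pi/9)   exp(-2*I*pi/3)  exp(2*I*pi/9)   exp(-8*I*pi/9)
  chi_5          1             exp(-8*I*pi/9)  exp(2*I*pi/9)   exp(-2*I*pi/3)  exp(4*I*pi/9)   exp(-4*I*pi/9)  exp(2*I*pi/3)   exp(-2*I*pi/9)  exp(8*I*pi/9) 
  chi_6          1             exp(-2*I*pi/3)  exp(2*I*pi/3)   1               exp(-2*I*pi/3)  exp(2*I*pi/3)   1               exp(-2*I*pi/3)  exp(2*I*pi/3) 
  chi_7          1             exp(-4*I*pi/9)  exp(-8*I*pi/9)  exp(2*I*pi/3)   exp(2*I*pi/9)   exp(-2*I*pi/9)  exp(-2*I*pi/3)  exp(8*I*pi/9)   exp(4*I*pi/9) 
  chi_8          1             exp(-2*I*pi/9)  exp(-4*I*pi/9)  exp(-2*I*pi/3)  exp(-8*I*pi/9)  exp(8*I*pi/9)   exp(2*I*pi/3)   exp(4*I*pi/9)   exp(2*I*pi/9) 

Spot check: chi_2(2) = zeta_9^(2*2) = zeta_9^4 = exp(8*I*pi/9).

Justification: Z/9Z is abelian, so all 9 irreducible complex representations are 1-dimensional. They are given by chi_k(m) = zeta_9^(k*m) for k = 0,...,8. Row orthogonality: sum_m chi_k(m) conj(chi_l(m)) = 9 * [k = l].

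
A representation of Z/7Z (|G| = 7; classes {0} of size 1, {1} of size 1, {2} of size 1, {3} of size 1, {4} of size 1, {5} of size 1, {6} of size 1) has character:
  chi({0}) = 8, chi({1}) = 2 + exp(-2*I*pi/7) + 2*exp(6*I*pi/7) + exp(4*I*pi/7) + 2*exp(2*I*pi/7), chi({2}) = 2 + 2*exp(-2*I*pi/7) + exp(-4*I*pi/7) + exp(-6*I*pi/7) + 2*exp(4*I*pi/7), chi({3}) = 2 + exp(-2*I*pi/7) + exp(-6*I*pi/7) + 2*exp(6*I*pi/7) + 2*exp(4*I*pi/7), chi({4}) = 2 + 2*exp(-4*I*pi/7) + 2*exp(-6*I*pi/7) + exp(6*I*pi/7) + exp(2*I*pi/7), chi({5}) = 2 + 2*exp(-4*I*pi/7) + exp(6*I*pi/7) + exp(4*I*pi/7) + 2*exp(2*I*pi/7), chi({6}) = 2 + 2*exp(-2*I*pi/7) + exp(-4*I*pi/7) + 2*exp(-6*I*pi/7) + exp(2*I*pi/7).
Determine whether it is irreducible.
Not irreducible (reducible): <chi, chi> = 14 > 1.

Argument: <chi, chi> = (1/|G|) sum_C |C| * |chi(C)|^2 = (1/7)[1*|8|^2 + 1*|2 + exp(-2*I*pi/7) + 2*exp(6*I*pi/7) + exp(4*I*pi/7) + 2*exp(2*I*pi/7)|^2 + 1*|2 + 2*exp(-2*I*pi/7) + exp(-4*I*pi/7) + exp(-6*I*pi/7) + 2*exp(4*I*pi/7)|^2 + 1*|2 + exp(-2*I*pi/7) + exp(-6*I*pi/7) + 2*exp(6*I*pi/7) + 2*exp(4*I*pi/7)|^2 + 1*|2 + 2*exp(-4*I*pi/7) + 2*exp(-6*I*pi/7) + exp(6*I*pi/7) + exp(2*I*pi/7)|^2 + 1*|2 + 2*exp(-4*I*pi/7) + exp(6*I*pi/7) + exp(4*I*pi/7) + 2*exp(2*I*pi/7)|^2 + 1*|2 + 2*exp(-2*I*pi/7) + exp(-4*I*pi/7) + 2*exp(-6*I*pi/7) + exp(2*I*pi/7)|^2]
  = (1/7)[(64) + (14 + 10*exp(-2*I*pi/7) + 8*exp(-4*I*pi/7) + 7*exp(-6*I*pi/7) + 7*exp(6*I*pi/7) + 8*exp(4*I*pi/7) + 10*exp(2*I*pi/7)) + (14 + 10*exp(-4*I*pi/7) + 7*exp(-2*I*pi/7) + 8*exp(-6*I*pi/7) + 8*exp(6*I*pi/7) + 7*exp(2*I*pi/7) + 10*exp(4*I*pi/7)) + (14 + 7*exp(-4*I*pi/7) + 8*exp(-2*I*pi/7) + 10*exp(-6*I*pi/7) + 10*exp(6*I*pi/7) + 8*exp(2*I*pi/7) + 7*exp(4*I*pi/7)) + (14 + 7*exp(-4*I*pi/7) + 8*exp(-2*I*pi/7) + 10*exp(-6*I*pi/7) + 10*exp(6*I*pi/7) + 8*exp(2*I*pi/7) + 7*exp(4*I*pi/7)) + (14 + 10*exp(-4*I*pi/7) + 7*exp(-2*I*pi/7) + 8*exp(-6*I*pi/7) + 8*exp(6*I*pi/7) + 7*exp(2*I*pi/7) + 10*exp(4*I*pi/7)) + (14 + 10*exp(-2*I*pi/7) + 8*exp(-4*I*pi/7) + 7*exp(-6*I*pi/7) + 7*exp(6*I*pi/7) + 8*exp(4*I*pi/7) + 10*exp(2*I*pi/7))] = 98/7 = 14.
(Exp terms are combined using exp(i*s)*conj(exp(i*t)) = exp(i*(s-t)), and sums of them are collapsed using the identity that for every m > 1 the m distinct m-th roots of unity sum to 0, e.g. 1 + exp(2*I*pi/3) + exp(-2*I*pi/3) = 0.)
A character is irreducible iff <chi, chi> = 1, so this representation is reducible.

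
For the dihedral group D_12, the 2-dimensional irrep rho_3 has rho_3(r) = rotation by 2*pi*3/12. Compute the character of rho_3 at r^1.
chi_{rho_3}(r^1) = 2*cos(2*pi*3*1/12) = 0

Reasoning: rho_3(r^1) is rotation by angle 2*pi*3*1/12, whose trace is 2*cos(2*pi*3*1/12) = 0.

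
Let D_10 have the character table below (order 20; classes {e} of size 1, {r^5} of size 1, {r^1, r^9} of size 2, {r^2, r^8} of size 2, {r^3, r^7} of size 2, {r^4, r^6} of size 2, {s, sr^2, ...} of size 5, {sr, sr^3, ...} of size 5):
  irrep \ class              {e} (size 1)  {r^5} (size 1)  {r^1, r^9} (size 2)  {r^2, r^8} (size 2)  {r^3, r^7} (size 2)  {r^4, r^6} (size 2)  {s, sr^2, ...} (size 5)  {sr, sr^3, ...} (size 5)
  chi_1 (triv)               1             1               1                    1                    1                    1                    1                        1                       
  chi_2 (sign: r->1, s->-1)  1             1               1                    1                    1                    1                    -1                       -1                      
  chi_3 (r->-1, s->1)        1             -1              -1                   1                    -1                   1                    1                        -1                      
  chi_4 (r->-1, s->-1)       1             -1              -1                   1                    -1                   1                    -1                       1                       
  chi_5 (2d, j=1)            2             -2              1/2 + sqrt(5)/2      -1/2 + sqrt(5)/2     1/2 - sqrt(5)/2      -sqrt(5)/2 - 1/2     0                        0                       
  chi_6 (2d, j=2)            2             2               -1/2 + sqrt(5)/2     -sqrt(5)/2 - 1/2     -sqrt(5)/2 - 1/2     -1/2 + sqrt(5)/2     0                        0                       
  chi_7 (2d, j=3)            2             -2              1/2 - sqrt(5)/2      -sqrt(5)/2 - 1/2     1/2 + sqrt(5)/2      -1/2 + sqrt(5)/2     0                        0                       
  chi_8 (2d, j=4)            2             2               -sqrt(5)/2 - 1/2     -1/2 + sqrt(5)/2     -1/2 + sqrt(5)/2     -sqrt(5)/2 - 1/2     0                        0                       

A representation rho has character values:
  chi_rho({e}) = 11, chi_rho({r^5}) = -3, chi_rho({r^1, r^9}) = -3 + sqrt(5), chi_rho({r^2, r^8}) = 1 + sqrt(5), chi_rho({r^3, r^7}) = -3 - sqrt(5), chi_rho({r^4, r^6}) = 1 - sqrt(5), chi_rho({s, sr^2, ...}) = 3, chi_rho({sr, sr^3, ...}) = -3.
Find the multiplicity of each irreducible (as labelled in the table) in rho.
Multiplicities: chi_1: 0, chi_2: 0, chi_3: 3, chi_4: 0, chi_5: 2, chi_6: 1, chi_7: 0, chi_8: 1.

Argument: Use <chi_rho, chi> = (1/|G|) sum_C |C| * chi_rho(C) * conj(chi(C)) with |G| = 20 for each irreducible chi in the table:
  <chi_rho, chi_1> = (1/20)[1*(11)*conj(1) + 1*(-3)*conj(1) + 2*(-3 + sqrt(5))*conj(1) + 2*(1 + sqrt(5))*conj(1) + 2*(-3 - sqrt(5))*conj(1) + 2*(1 - sqrt(5))*conj(1) + 5*(3)*conj(1) + 5*(-3)*conj(1)]
      = (1/20)[(11) + (-3) + (-6 + 2*sqrt(5)) + (2 + 2*sqrt(5)) + (-6 - 2*sqrt(5)) + (2 - 2*sqrt(5)) + (15) + (-15)] = 0/20 = 0
  <chi_rho, chi_2> = (1/20)[1*(11)*conj(1) + 1*(-3)*conj(1) + 2*(-3 + sqrt(5))*conj(1) + 2*(1 + sqrt(5))*conj(1) + 2*(-3 - sqrt(5))*conj(1) + 2*(1 - sqrt(5))*conj(1) + 5*(3)*conj(-1) + 5*(-3)*conj(-1)]
      = (1/20)[(11) + (-3) + (-6 + 2*sqrt(5)) + (2 + 2*sqrt(5)) + (-6 - 2*sqrt(5)) + (2 - 2*sqrt(5)) + (-15) + (15)] = 0/20 = 0
  <chi_rho, chi_3> = (1/20)[1*(11)*conj(1) + 1*(-3)*conj(-1) + 2*(-3 + sqrt(5))*conj(-1) + 2*(1 + sqrt(5))*conj(1) + 2*(-3 - sqrt(5))*conj(-1) + 2*(1 - sqrt(5))*conj(1) + 5*(3)*conj(1) + 5*(-3)*conj(-1)]
      = (1/20)[(11) + (3) + (6 - 2*sqrt(5)) + (2 + 2*sqrt(5)) + (2*sqrt(5) + 6) + (2 - 2*sqrt(5)) + (15) + (15)] = 60/20 = 3
  <chi_rho, chi_4> = (1/20)[1*(11)*conj(1) + 1*(-3)*conj(-1) + 2*(-3 + sqrt(5))*conj(-1) + 2*(1 + sqrt(5))*conj(1) + 2*(-3 - sqrt(5))*conj(-1) + 2*(1 - sqrt(5))*conj(1) + 5*(3)*conj(-1) + 5*(-3)*conj(1)]
      = (1/20)[(11) + (3) + (6 - 2*sqrt(5)) + (2 + 2*sqrt(5)) + (2*sqrt(5) + 6) + (2 - 2*sqrt(5)) + (-15) + (-15)] = 0/20 = 0
  <chi_rho, chi_5> = (1/20)[1*(11)*conj(2) + 1*(-3)*conj(-2) + 2*(-3 + sqrt(5))*conj(1/2 + sqrt(5)/2) + 2*(1 + sqrt(5))*conj(-1/2 + sqrt(5)/2) + 2*(-3 - sqrt(5))*conj(1/2 - sqrt(5)/2) + 2*(1 - sqrt(5))*conj(-sqrt(5)/2 - 1/2) + 5*(3)*conj(0) + 5*(-3)*conj(0)]
      = (1/20)[(22) + (6) + (2 - 2*sqrt(5)) + (4) + (2 + 2*sqrt(5)) + (4) + (0) + (0)] = 40/20 = 2
  <chi_rho, chi_6> = (1/20)[1*(11)*conj(2) + 1*(-3)*conj(2) + 2*(-3 + sqrt(5))*conj(-1/2 + sqrt(5)/2) + 2*(1 + sqrt(5))*conj(-sqrt(5)/2 - 1/2) + 2*(-3 - sqrt(5))*conj(-sqrt(5)/2 - 1/2) + 2*(1 - sqrt(5))*conj(-1/2 + sqrt(5)/2) + 5*(3)*conj(0) + 5*(-3)*conj(0)]
      = (1/20)[(22) + (-6) + (8 - 4*sqrt(5)) + (-6 - 2*sqrt(5)) + (8 + 4*sqrt(5)) + (-6 + 2*sqrt(5)) + (0) + (0)] = 20/20 = 1
  <chi_rho, chi_7> = (1/20)[1*(11)*conj(2) + 1*(-3)*conj(-2) + 2*(-3 + sqrt(5))*conj(1/2 - sqrt(5)/2) + 2*(1 + sqrt(5))*conj(-sqrt(5)/2 - 1/2) + 2*(-3 - sqrt(5))*conj(1/2 + sqrt(5)/2) + 2*(1 - sqrt(5))*conj(-1/2 + sqrt(5)/2) + 5*(3)*conj(0) + 5*(-3)*conj(0)]
      = (1/20)[(22) + (6) + (-8 + 4*sqrt(5)) + (-6 - 2*sqrt(5)) + (-4*sqrt(5) - 8) + (-6 + 2*sqrt(5)) + (0) + (0)] = 0/20 = 0
  <chi_rho, chi_8> = (1/20)[1*(11)*conj(2) + 1*(-3)*conj(2) + 2*(-3 + sqrt(5))*conj(-sqrt(5)/2 - 1/2) + 2*(1 + sqrt(5))*conj(-1/2 + sqrt(5)/2) + 2*(-3 - sqrt(5))*conj(-1/2 + sqrt(5)/2) + 2*(1 - sqrt(5))*conj(-sqrt(5)/2 - 1/2) + 5*(3)*conj(0) + 5*(-3)*conj(0)]
      = (1/20)[(22) + (-6) + (-2 + 2*sqrt(5)) + (4) + (-2*sqrt(5) - 2) + (4) + (0) + (0)] = 20/20 = 1
Dimension check: dim(rho) = sum (mult * dim) = 0*1 + 0*1 + 3*1 + 0*1 + 2*2 + 1*2 + 0*2 + 1*2 = 11 = chi_rho(e) = 11.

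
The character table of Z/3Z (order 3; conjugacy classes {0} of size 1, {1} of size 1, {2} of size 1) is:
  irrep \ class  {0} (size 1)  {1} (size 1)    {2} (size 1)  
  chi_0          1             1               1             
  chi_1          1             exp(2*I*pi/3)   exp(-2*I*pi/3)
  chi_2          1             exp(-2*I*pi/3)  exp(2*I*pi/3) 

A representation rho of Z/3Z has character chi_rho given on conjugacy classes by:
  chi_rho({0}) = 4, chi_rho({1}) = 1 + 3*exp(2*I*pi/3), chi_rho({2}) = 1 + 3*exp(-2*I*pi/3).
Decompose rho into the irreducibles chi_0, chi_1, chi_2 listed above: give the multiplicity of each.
Multiplicities: chi_0: 1, chi_1: 3, chi_2: 0.

Working: Use <chi_rho, chi> = (1/|G|) sum_C |C| * chi_rho(C) * conj(chi(C)) with |G| = 3 for each irreducible chi in the table:
  <chi_rho, chi_0> = (1/3)[1*(4)*conj(1) + 1*(1 + 3*exp(2*I*pi/3))*conj(1) + 1*(1 + 3*exp(-2*I*pi/3))*conj(1)]
      = (1/3)[(4) + (1 + 3*exp(2*I*pi/3)) + (1 + 3*exp(-2*I*pi/3))] = 3/3 = 1
  <chi_rho, chi_1> = (1/3)[1*(4)*conj(1) + 1*(1 + 3*exp(2*I*pi/3))*conj(exp(2*I*pi/3)) + 1*(1 + 3*exp(-2*I*pi/3))*conj(exp(-2*I*pi/3))]
      = (1/3)[(4) + (3 + exp(-2*I*pi/3)) + (3 + exp(2*I*pi/3))] = 9/3 = 3
  <chi_rho, chi_2> = (1/3)[1*(4)*conj(1) + 1*(1 + 3*exp(2*I*pi/3))*conj(exp(-2*I*pi/3)) + 1*(1 + 3*exp(-2*I*pi/3))*conj(exp(2*I*pi/3))]
      = (1/3)[(4) + (3*exp(-2*I*pi/3) + exp(2*I*pi/3)) + (exp(-2*I*pi/3) + 3*exp(2*I*pi/3))] = 0/3 = 0
(Exp terms are combined using exp(i*s)*conj(exp(i*t)) = exp(i*(s-t)), and sums of them are collapsed using the identity that for every m > 1 the m distinct m-th roots of unity sum to 0, e.g. 1 + exp(2*I*pi/3) + exp(-2*I*pi/3) = 0.)
Dimension check: dim(rho) = sum (mult * dim) = 1*1 + 3*1 + 0*1 = 4 = chi_rho(e) = 4.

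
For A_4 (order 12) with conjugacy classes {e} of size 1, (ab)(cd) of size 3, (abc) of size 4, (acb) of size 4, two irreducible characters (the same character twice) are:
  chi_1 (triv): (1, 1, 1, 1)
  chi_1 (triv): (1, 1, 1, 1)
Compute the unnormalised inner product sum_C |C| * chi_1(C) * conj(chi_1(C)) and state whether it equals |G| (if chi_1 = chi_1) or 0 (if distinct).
Sum = 12 = |G| = 12; so <chi_1, chi_1> = 1 (norm-1 confirms irreducibility).

Explanation: Compute term by term over conjugacy classes (|C| * chi_1(C) * conj(chi_1(C))):
  1*(1)*conj(1) + 3*(1)*conj(1) + 4*(1)*conj(1) + 4*(1)*conj(1)
  = (1) + (3) + (4) + (4)
  = 12.
(Exp terms are combined using exp(i*s)*conj(exp(i*t)) = exp(i*(s-t)), and sums of them are collapsed using the identity that for every m > 1 the m distinct m-th roots of unity sum to 0, e.g. 1 + exp(2*I*pi/3) + exp(-2*I*pi/3) = 0.)
Dividing by |G| = 12 gives 12/12 = 1, matching the row-orthogonality relation <chi_1, chi_1> = [chi_1 = chi_1].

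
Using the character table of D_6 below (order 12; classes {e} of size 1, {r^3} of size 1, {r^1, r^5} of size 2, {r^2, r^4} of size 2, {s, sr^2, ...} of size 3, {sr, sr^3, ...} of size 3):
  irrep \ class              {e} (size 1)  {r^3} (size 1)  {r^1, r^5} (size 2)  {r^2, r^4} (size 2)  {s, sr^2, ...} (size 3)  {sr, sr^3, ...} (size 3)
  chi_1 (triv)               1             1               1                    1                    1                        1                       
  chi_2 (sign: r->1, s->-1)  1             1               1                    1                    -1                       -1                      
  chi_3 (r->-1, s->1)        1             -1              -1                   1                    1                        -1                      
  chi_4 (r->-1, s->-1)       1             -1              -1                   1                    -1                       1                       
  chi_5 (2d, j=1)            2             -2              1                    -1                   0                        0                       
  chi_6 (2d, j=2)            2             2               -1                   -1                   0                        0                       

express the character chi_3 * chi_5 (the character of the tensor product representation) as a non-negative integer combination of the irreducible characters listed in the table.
chi_3 tensor chi_5 = chi_6 (all other irreducibles have multiplicity 0).

Working: The character of a tensor product is the pointwise product (chi_3 * chi_5)(C) = chi_3(C) * chi_5(C):
  {e}: (1)*(2), {r^3}: (-1)*(-2), {r^1, r^5}: (-1)*(1), {r^2, r^4}: (1)*(-1), {s, sr^2, ...}: (1)*(0), {sr, sr^3, ...}: (-1)*(0)
so (chi_3 * chi_5) takes values
  {e} -> 2, {r^3} -> 2, {r^1, r^5} -> -1, {r^2, r^4} -> -1, {s, sr^2, ...} -> 0, {sr, sr^3, ...} -> 0.
Now take the inner product of this character with each irreducible chi from the table, <chi_3*chi_5, chi> = (1/12) sum_C |C| (chi_3*chi_5)(C) conj(chi(C)):
  <chi_3*chi_5, chi_1> = (1/12)[1*(2)*conj(1) + 1*(2)*conj(1) + 2*(-1)*conj(1) + 2*(-1)*conj(1) + 3*(0)*conj(1) + 3*(0)*conj(1)]
      = (1/12)[(2) + (2) + (-2) + (-2) + (0) + (0)] = 0/12 = 0
  <chi_3*chi_5, chi_2> = (1/12)[1*(2)*conj(1) + 1*(2)*conj(1) + 2*(-1)*conj(1) + 2*(-1)*conj(1) + 3*(0)*conj(-1) + 3*(0)*conj(-1)]
      = (1/12)[(2) + (2) + (-2) + (-2) + (0) + (0)] = 0/12 = 0
  <chi_3*chi_5, chi_3> = (1/12)[1*(2)*conj(1) + 1*(2)*conj(-1) + 2*(-1)*conj(-1) + 2*(-1)*conj(1) + 3*(0)*conj(1) + 3*(0)*conj(-1)]
      = (1/12)[(2) + (-2) + (2) + (-2) + (0) + (0)] = 0/12 = 0
  <chi_3*chi_5, chi_4> = (1/12)[1*(2)*conj(1) + 1*(2)*conj(-1) + 2*(-1)*conj(-1) + 2*(-1)*conj(1) + 3*(0)*conj(-1) + 3*(0)*conj(1)]
      = (1/12)[(2) + (-2) + (2) + (-2) + (0) + (0)] = 0/12 = 0
  <chi_3*chi_5, chi_5> = (1/12)[1*(2)*conj(2) + 1*(2)*conj(-2) + 2*(-1)*conj(1) + 2*(-1)*conj(-1) + 3*(0)*conj(0) + 3*(0)*conj(0)]
      = (1/12)[(4) + (-4) + (-2) + (2) + (0) + (0)] = 0/12 = 0
  <chi_3*chi_5, chi_6> = (1/12)[1*(2)*conj(2) + 1*(2)*conj(2) + 2*(-1)*conj(-1) + 2*(-1)*conj(-1) + 3*(0)*conj(0) + 3*(0)*conj(0)]
      = (1/12)[(4) + (4) + (2) + (2) + (0) + (0)] = 12/12 = 1
Hence the multiplicities are chi_6: 1. Dimension check: dim(chi_3)*dim(chi_5) = 1*2 = 2 and sum (mult * dim) = 1*2 = 2.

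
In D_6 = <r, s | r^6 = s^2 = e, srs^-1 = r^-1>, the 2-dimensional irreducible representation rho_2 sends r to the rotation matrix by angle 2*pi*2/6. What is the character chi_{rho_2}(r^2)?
chi_{rho_2}(r^2) = 2*cos(2*pi*2*2/6) = -1

Explanation: rho_2(r^2) is rotation by angle 2*pi*2*2/6, whose trace is 2*cos(2*pi*2*2/6) = -1.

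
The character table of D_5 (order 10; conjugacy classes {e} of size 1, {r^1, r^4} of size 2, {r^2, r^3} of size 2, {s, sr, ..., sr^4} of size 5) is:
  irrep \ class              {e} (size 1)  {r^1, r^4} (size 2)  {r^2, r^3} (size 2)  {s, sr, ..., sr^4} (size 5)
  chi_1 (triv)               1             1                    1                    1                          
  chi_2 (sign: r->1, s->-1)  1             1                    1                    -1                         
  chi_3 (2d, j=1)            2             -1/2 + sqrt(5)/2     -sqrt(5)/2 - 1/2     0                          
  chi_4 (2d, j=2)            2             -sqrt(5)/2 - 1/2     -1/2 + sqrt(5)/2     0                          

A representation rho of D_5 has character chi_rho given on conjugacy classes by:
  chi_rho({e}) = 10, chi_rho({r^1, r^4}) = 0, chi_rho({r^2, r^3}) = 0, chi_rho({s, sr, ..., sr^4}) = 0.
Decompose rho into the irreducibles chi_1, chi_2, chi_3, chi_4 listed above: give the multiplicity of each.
Multiplicities: chi_1: 1, chi_2: 1, chi_3: 2, chi_4: 2.

Explanation: Use <chi_rho, chi> = (1/|G|) sum_C |C| * chi_rho(C) * conj(chi(C)) with |G| = 10 for each irreducible chi in the table:
  <chi_rho, chi_1> = (1/10)[1*(10)*conj(1) + 2*(0)*conj(1) + 2*(0)*conj(1) + 5*(0)*conj(1)]
      = (1/10)[(10) + (0) + (0) + (0)] = 10/10 = 1
  <chi_rho, chi_2> = (1/10)[1*(10)*conj(1) + 2*(0)*conj(1) + 2*(0)*conj(1) + 5*(0)*conj(-1)]
      = (1/10)[(10) + (0) + (0) + (0)] = 10/10 = 1
  <chi_rho, chi_3> = (1/10)[1*(10)*conj(2) + 2*(0)*conj(-1/2 + sqrt(5)/2) + 2*(0)*conj(-sqrt(5)/2 - 1/2) + 5*(0)*conj(0)]
      = (1/10)[(20) + (0) + (0) + (0)] = 20/10 = 2
  <chi_rho, chi_4> = (1/10)[1*(10)*conj(2) + 2*(0)*conj(-sqrt(5)/2 - 1/2) + 2*(0)*conj(-1/2 + sqrt(5)/2) + 5*(0)*conj(0)]
      = (1/10)[(20) + (0) + (0) + (0)] = 20/10 = 2
Dimension check: dim(rho) = sum (mult * dim) = 1*1 + 1*1 + 2*2 + 2*2 = 10 = chi_rho(e) = 10.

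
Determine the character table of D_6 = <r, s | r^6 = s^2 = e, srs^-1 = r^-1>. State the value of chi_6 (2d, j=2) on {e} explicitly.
Conjugacy classes: {e} of size 1, {r^3} of size 1, {r^1, r^5} of size 2, {r^2, r^4} of size 2, {s, sr^2, ...} of size 3, {sr, sr^3, ...} of size 3.
Character table:
  irrep \ class              {e} (size 1)  {r^3} (size 1)  {r^1, r^5} (size 2)  {r^2, r^4} (size 2)  {s, sr^2, ...} (size 3)  {sr, sr^3, ...} (size 3)
  chi_1 (triv)               1             1               1                    1                    1                        1                       
  chi_2 (sign: r->1, s->-1)  1             1               1                    1                    -1                       -1                      
  chi_3 (r->-1, s->1)        1             -1              -1                   1                    1                        -1                      
  chi_4 (r->-1, s->-1)       1             -1              -1                   1                    -1                       1                       
  chi_5 (2d, j=1)            2             -2              1                    -1                   0                        0                       
  chi_6 (2d, j=2)            2             2               -1                   -1                   0                        0                       

Spot check: chi_6 (2d, j=2) on {e} = 2.

Reasoning: D_6 has order 2*6 = 12 with 6 conjugacy classes, hence 6 irreducibles. Sum of squared dims 1 + 1 + 1 + 1 + 4 + 4 = 12 = |G|. Linear characters come from the abelianisation; the 2-dimensional irreps have character r^k -> 2*cos(2*pi*j*k/6), reflections -> 0.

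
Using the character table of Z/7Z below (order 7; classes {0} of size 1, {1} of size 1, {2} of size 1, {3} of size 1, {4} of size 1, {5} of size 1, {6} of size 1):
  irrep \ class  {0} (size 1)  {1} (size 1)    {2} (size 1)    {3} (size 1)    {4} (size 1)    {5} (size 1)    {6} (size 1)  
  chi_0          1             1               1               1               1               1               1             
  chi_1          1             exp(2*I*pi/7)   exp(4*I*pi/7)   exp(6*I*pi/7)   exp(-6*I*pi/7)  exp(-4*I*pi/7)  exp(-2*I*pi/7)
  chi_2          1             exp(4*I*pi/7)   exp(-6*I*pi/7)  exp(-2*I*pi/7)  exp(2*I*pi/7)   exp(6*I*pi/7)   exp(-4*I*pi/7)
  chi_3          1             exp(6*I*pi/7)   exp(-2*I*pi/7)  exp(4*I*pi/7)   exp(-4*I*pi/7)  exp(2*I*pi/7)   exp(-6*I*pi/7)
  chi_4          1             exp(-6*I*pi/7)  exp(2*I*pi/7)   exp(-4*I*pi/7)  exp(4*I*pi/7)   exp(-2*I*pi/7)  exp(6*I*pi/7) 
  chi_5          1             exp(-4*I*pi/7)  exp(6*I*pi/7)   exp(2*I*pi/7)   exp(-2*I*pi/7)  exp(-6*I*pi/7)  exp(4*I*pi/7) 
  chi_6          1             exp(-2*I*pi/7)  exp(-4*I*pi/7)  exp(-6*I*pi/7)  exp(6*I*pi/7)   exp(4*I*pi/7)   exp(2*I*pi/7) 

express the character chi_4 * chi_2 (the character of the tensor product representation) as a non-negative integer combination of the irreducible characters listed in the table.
chi_4 tensor chi_2 = chi_6 (all other irreducibles have multiplicity 0).

Details: The character of a tensor product is the pointwise product (chi_4 * chi_2)(C) = chi_4(C) * chi_2(C):
  {0}: (1)*(1), {1}: (exp(-6*I*pi/7))*(exp(4*I*pi/7)), {2}: (exp(2*I*pi/7))*(exp(-6*I*pi/7)), {3}: (exp(-4*I*pi/7))*(exp(-2*I*pi/7)), {4}: (exp(4*I*pi/7))*(exp(2*I*pi/7)), {5}: (exp(-2*I*pi/7))*(exp(6*I*pi/7)), {6}: (exp(6*I*pi/7))*(exp(-4*I*pi/7))
so (chi_4 * chi_2) takes values
  {0} -> 1, {1} -> exp(-2*I*pi/7), {2} -> exp(-4*I*pi/7), {3} -> exp(-6*I*pi/7), {4} -> exp(6*I*pi/7), {5} -> exp(4*I*pi/7), {6} -> exp(2*I*pi/7).
Now take the inner product of this character with each irreducible chi from the table, <chi_4*chi_2, chi> = (1/7) sum_C |C| (chi_4*chi_2)(C) conj(chi(C)):
  <chi_4*chi_2, chi_0> = (1/7)[1*(1)*conj(1) + 1*(exp(-2*I*pi/7))*conj(1) + 1*(exp(-4*I*pi/7))*conj(1) + 1*(exp(-6*I*pi/7))*conj(1) + 1*(exp(6*I*pi/7))*conj(1) + 1*(exp(4*I*pi/7))*conj(1) + 1*(exp(2*I*pi/7))*conj(1)]
      = (1/7)[(1) + (exp(-2*I*pi/7)) + (exp(-4*I*pi/7)) + (exp(-6*I*pi/7)) + (exp(6*I*pi/7)) + (exp(4*I*pi/7)) + (exp(2*I*pi/7))] = 0/7 = 0
  <chi_4*chi_2, chi_1> = (1/7)[1*(1)*conj(1) + 1*(exp(-2*I*pi/7))*conj(exp(2*I*pi/7)) + 1*(exp(-4*I*pi/7))*conj(exp(4*I*pi/7)) + 1*(exp(-6*I*pi/7))*conj(exp(6*I*pi/7)) + 1*(exp(6*I*pi/7))*conj(exp(-6*I*pi/7)) + 1*(exp(4*I*pi/7))*conj(exp(-4*I*pi/7)) + 1*(exp(2*I*pi/7))*conj(exp(-2*I*pi/7))]
      = (1/7)[(1) + (exp(-4*I*pi/7)) + (exp(6*I*pi/7)) + (exp(2*I*pi/7)) + (exp(-2*I*pi/7)) + (exp(-6*I*pi/7)) + (exp(4*I*pi/7))] = 0/7 = 0
  <chi_4*chi_2, chi_2> = (1/7)[1*(1)*conj(1) + 1*(exp(-2*I*pi/7))*conj(exp(4*I*pi/7)) + 1*(exp(-4*I*pi/7))*conj(exp(-6*I*pi/7)) + 1*(exp(-6*I*pi/7))*conj(exp(-2*I*pi/7)) + 1*(exp(6*I*pi/7))*conj(exp(2*I*pi/7)) + 1*(exp(4*I*pi/7))*conj(exp(6*I*pi/7)) + 1*(exp(2*I*pi/7))*conj(exp(-4*I*pi/7))]
      = (1/7)[(1) + (exp(-6*I*pi/7)) + (exp(2*I*pi/7)) + (exp(-4*I*pi/7)) + (exp(4*I*pi/7)) + (exp(-2*I*pi/7)) + (exp(6*I*pi/7))] = 0/7 = 0
  <chi_4*chi_2, chi_3> = (1/7)[1*(1)*conj(1) + 1*(exp(-2*I*pi/7))*conj(exp(6*I*pi/7)) + 1*(exp(-4*I*pi/7))*conj(exp(-2*I*pi/7)) + 1*(exp(-6*I*pi/7))*conj(exp(4*I*pi/7)) + 1*(exp(6*I*pi/7))*conj(exp(-4*I*pi/7)) + 1*(exp(4*I*pi/7))*conj(exp(2*I*pi/7)) + 1*(exp(2*I*pi/7))*conj(exp(-6*I*pi/7))]
      = (1/7)[(1) + (exp(6*I*pi/7)) + (exp(-2*I*pi/7)) + (exp(4*I*pi/7)) + (exp(-4*I*pi/7)) + (exp(2*I*pi/7)) + (exp(-6*I*pi/7))] = 0/7 = 0
  <chi_4*chi_2, chi_4> = (1/7)[1*(1)*conj(1) + 1*(exp(-2*I*pi/7))*conj(exp(-6*I*pi/7)) + 1*(exp(-4*I*pi/7))*conj(exp(2*I*pi/7)) + 1*(exp(-6*I*pi/7))*conj(exp(-4*I*pi/7)) + 1*(exp(6*I*pi/7))*conj(exp(4*I*pi/7)) + 1*(exp(4*I*pi/7))*conj(exp(-2*I*pi/7)) + 1*(exp(2*I*pi/7))*conj(exp(6*I*pi/7))]
      = (1/7)[(1) + (exp(4*I*pi/7)) + (exp(-6*I*pi/7)) + (exp(-2*I*pi/7)) + (exp(2*I*pi/7)) + (exp(6*I*pi/7)) + (exp(-4*I*pi/7))] = 0/7 = 0
  <chi_4*chi_2, chi_5> = (1/7)[1*(1)*conj(1) + 1*(exp(-2*I*pi/7))*conj(exp(-4*I*pi/7)) + 1*(exp(-4*I*pi/7))*conj(exp(6*I*pi/7)) + 1*(exp(-6*I*pi/7))*conj(exp(2*I*pi/7)) + 1*(exp(6*I*pi/7))*conj(exp(-2*I*pi/7)) + 1*(exp(4*I*pi/7))*conj(exp(-6*I*pi/7)) + 1*(exp(2*I*pi/7))*conj(exp(4*I*pi/7))]
      = (1/7)[(1) + (exp(2*I*pi/7)) + (exp(4*I*pi/7)) + (exp(6*I*pi/7)) + (exp(-6*I*pi/7)) + (exp(-4*I*pi/7)) + (exp(-2*I*pi/7))] = 0/7 = 0
  <chi_4*chi_2, chi_6> = (1/7)[1*(1)*conj(1) + 1*(exp(-2*I*pi/7))*conj(exp(-2*I*pi/7)) + 1*(exp(-4*I*pi/7))*conj(exp(-4*I*pi/7)) + 1*(exp(-6*I*pi/7))*conj(exp(-6*I*pi/7)) + 1*(exp(6*I*pi/7))*conj(exp(6*I*pi/7)) + 1*(exp(4*I*pi/7))*conj(exp(4*I*pi/7)) + 1*(exp(2*I*pi/7))*conj(exp(2*I*pi/7))]
      = (1/7)[(1) + (1) + (1) + (1) + (1) + (1) + (1)] = 7/7 = 1
(Exp terms are combined using exp(i*s)*conj(exp(i*t)) = exp(i*(s-t)), and sums of them are collapsed using the identity that for every m > 1 the m distinct m-th roots of unity sum to 0, e.g. 1 + exp(2*I*pi/3) + exp(-2*I*pi/3) = 0.)
Hence the multiplicities are chi_6: 1. Dimension check: dim(chi_4)*dim(chi_2) = 1*1 = 1 and sum (mult * dim) = 1*1 = 1.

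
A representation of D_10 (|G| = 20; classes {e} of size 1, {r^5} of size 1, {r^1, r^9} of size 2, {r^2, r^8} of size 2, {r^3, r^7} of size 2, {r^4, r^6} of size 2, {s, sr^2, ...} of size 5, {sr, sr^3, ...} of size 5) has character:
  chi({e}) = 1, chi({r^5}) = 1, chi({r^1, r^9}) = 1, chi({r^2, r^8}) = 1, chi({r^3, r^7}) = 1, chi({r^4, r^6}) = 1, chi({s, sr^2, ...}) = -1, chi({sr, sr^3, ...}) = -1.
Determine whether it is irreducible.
Irreducible: <chi, chi> = 1.

Justification: <chi, chi> = (1/|G|) sum_C |C| * |chi(C)|^2 = (1/20)[1*|1|^2 + 1*|1|^2 + 2*|1|^2 + 2*|1|^2 + 2*|1|^2 + 2*|1|^2 + 5*|-1|^2 + 5*|-1|^2]
  = (1/20)[(1) + (1) + (2) + (2) + (2) + (2) + (5) + (5)] = 20/20 = 1.
A character is irreducible iff <chi, chi> = 1, so this representation is irreducible.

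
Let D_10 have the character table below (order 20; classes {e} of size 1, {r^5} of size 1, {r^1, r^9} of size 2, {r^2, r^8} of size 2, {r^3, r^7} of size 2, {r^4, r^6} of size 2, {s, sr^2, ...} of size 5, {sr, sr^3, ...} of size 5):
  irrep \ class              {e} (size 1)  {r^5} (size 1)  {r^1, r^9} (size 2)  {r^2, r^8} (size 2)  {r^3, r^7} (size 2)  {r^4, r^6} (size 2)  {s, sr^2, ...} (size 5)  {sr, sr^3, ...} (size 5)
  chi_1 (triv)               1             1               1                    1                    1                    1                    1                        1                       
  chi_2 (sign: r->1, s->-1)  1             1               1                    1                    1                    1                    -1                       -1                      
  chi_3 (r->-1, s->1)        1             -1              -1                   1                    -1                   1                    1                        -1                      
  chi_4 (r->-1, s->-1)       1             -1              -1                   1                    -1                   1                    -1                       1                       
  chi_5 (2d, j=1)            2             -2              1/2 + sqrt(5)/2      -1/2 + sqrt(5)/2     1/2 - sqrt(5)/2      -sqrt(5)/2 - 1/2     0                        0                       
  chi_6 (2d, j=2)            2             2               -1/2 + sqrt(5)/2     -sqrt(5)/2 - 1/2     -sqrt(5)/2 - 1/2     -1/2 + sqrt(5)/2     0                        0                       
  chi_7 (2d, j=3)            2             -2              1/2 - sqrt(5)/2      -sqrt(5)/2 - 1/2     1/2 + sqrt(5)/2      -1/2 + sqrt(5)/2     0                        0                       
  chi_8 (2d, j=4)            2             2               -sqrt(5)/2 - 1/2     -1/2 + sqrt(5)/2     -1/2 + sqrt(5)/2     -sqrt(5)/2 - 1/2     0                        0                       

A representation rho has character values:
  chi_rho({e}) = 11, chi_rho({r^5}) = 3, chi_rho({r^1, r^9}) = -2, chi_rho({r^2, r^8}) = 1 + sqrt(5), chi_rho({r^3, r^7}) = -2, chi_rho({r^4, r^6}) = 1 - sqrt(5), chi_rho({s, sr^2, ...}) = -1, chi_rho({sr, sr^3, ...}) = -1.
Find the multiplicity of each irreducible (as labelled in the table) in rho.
Multiplicities: chi_1: 0, chi_2: 1, chi_3: 1, chi_4: 1, chi_5: 1, chi_6: 1, chi_7: 0, chi_8: 2.

Why: Use <chi_rho, chi> = (1/|G|) sum_C |C| * chi_rho(C) * conj(chi(C)) with |G| = 20 for each irreducible chi in the table:
  <chi_rho, chi_1> = (1/20)[1*(11)*conj(1) + 1*(3)*conj(1) + 2*(-2)*conj(1) + 2*(1 + sqrt(5))*conj(1) + 2*(-2)*conj(1) + 2*(1 - sqrt(5))*conj(1) + 5*(-1)*conj(1) + 5*(-1)*conj(1)]
      = (1/20)[(11) + (3) + (-4) + (2 + 2*sqrt(5)) + (-4) + (2 - 2*sqrt(5)) + (-5) + (-5)] = 0/20 = 0
  <chi_rho, chi_2> = (1/20)[1*(11)*conj(1) + 1*(3)*conj(1) + 2*(-2)*conj(1) + 2*(1 + sqrt(5))*conj(1) + 2*(-2)*conj(1) + 2*(1 - sqrt(5))*conj(1) + 5*(-1)*conj(-1) + 5*(-1)*conj(-1)]
      = (1/20)[(11) + (3) + (-4) + (2 + 2*sqrt(5)) + (-4) + (2 - 2*sqrt(5)) + (5) + (5)] = 20/20 = 1
  <chi_rho, chi_3> = (1/20)[1*(11)*conj(1) + 1*(3)*conj(-1) + 2*(-2)*conj(-1) + 2*(1 + sqrt(5))*conj(1) + 2*(-2)*conj(-1) + 2*(1 - sqrt(5))*conj(1) + 5*(-1)*conj(1) + 5*(-1)*conj(-1)]
      = (1/20)[(11) + (-3) + (4) + (2 + 2*sqrt(5)) + (4) + (2 - 2*sqrt(5)) + (-5) + (5)] = 20/20 = 1
  <chi_rho, chi_4> = (1/20)[1*(11)*conj(1) + 1*(3)*conj(-1) + 2*(-2)*conj(-1) + 2*(1 + sqrt(5))*conj(1) + 2*(-2)*conj(-1) + 2*(1 - sqrt(5))*conj(1) + 5*(-1)*conj(-1) + 5*(-1)*conj(1)]
      = (1/20)[(11) + (-3) + (4) + (2 + 2*sqrt(5)) + (4) + (2 - 2*sqrt(5)) + (5) + (-5)] = 20/20 = 1
  <chi_rho, chi_5> = (1/20)[1*(11)*conj(2) + 1*(3)*conj(-2) + 2*(-2)*conj(1/2 + sqrt(5)/2) + 2*(1 + sqrt(5))*conj(-1/2 + sqrt(5)/2) + 2*(-2)*conj(1/2 - sqrt(5)/2) + 2*(1 - sqrt(5))*conj(-sqrt(5)/2 - 1/2) + 5*(-1)*conj(0) + 5*(-1)*conj(0)]
      = (1/20)[(22) + (-6) + (-2*sqrt(5) - 2) + (4) + (-2 + 2*sqrt(5)) + (4) + (0) + (0)] = 20/20 = 1
  <chi_rho, chi_6> = (1/20)[1*(11)*conj(2) + 1*(3)*conj(2) + 2*(-2)*conj(-1/2 + sqrt(5)/2) + 2*(1 + sqrt(5))*conj(-sqrt(5)/2 - 1/2) + 2*(-2)*conj(-sqrt(5)/2 - 1/2) + 2*(1 - sqrt(5))*conj(-1/2 + sqrt(5)/2) + 5*(-1)*conj(0) + 5*(-1)*conj(0)]
      = (1/20)[(22) + (6) + (2 - 2*sqrt(5)) + (-6 - 2*sqrt(5)) + (2 + 2*sqrt(5)) + (-6 + 2*sqrt(5)) + (0) + (0)] = 20/20 = 1
  <chi_rho, chi_7> = (1/20)[1*(11)*conj(2) + 1*(3)*conj(-2) + 2*(-2)*conj(1/2 - sqrt(5)/2) + 2*(1 + sqrt(5))*conj(-sqrt(5)/2 - 1/2) + 2*(-2)*conj(1/2 + sqrt(5)/2) + 2*(1 - sqrt(5))*conj(-1/2 + sqrt(5)/2) + 5*(-1)*conj(0) + 5*(-1)*conj(0)]
      = (1/20)[(22) + (-6) + (-2 + 2*sqrt(5)) + (-6 - 2*sqrt(5)) + (-2*sqrt(5) - 2) + (-6 + 2*sqrt(5)) + (0) + (0)] = 0/20 = 0
  <chi_rho, chi_8> = (1/20)[1*(11)*conj(2) + 1*(3)*conj(2) + 2*(-2)*conj(-sqrt(5)/2 - 1/2) + 2*(1 + sqrt(5))*conj(-1/2 + sqrt(5)/2) + 2*(-2)*conj(-1/2 + sqrt(5)/2) + 2*(1 - sqrt(5))*conj(-sqrt(5)/2 - 1/2) + 5*(-1)*conj(0) + 5*(-1)*conj(0)]
      = (1/20)[(22) + (6) + (2 + 2*sqrt(5)) + (4) + (2 - 2*sqrt(5)) + (4) + (0) + (0)] = 40/20 = 2
Dimension check: dim(rho) = sum (mult * dim) = 0*1 + 1*1 + 1*1 + 1*1 + 1*2 + 1*2 + 0*2 + 2*2 = 11 = chi_rho(e) = 11.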